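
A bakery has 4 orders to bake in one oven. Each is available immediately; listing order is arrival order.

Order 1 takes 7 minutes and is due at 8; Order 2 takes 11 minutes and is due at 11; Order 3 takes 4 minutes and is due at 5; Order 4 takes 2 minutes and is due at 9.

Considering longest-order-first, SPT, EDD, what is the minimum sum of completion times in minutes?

45

LPT (decreasing processing time): Order 2 Order 1 Order 3 Order 4.
Order 2: 0→11
Order 1: 11→18
Order 3: 18→22
Order 4: 22→24
Sum = 11+18+22+24 = 75.
SPT (increasing processing time): Order 4 Order 3 Order 1 Order 2.
Order 4: 0→2
Order 3: 2→6
Order 1: 6→13
Order 2: 13→24
Sum = 2+6+13+24 = 45.
EDD (increasing due date): Order 3 Order 1 Order 4 Order 2.
Order 3: 0→4
Order 1: 4→11
Order 4: 11→13
Order 2: 13→24
Sum = 4+11+13+24 = 52.
LPT 75, SPT 45, EDD 52 → minimum 45.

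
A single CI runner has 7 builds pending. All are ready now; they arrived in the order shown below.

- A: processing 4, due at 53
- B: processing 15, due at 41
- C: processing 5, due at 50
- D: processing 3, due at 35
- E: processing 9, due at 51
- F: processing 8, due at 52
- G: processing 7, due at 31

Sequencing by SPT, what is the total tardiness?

10

SPT (increasing processing time): D A C G F E B.
D: 0→3, due 35, tardiness 0
A: 3→7, due 53, tardiness 0
C: 7→12, due 50, tardiness 0
G: 12→19, due 31, tardiness 0
F: 19→27, due 52, tardiness 0
E: 27→36, due 51, tardiness 0
B: 36→51, due 41, tardiness 10
Sum = 0+0+0+0+0+0+10 = 10.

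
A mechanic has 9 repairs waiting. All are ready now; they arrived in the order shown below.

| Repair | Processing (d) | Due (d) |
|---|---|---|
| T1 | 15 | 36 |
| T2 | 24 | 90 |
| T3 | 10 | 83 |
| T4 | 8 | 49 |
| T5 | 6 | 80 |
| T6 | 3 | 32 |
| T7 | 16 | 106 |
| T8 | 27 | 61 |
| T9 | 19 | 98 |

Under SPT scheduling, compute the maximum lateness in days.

SPT (increasing processing time): T6 T5 T4 T3 T1 T7 T9 T2 T8.
T6: 0→3, due 32, lateness -29
T5: 3→9, due 80, lateness -71
T4: 9→17, due 49, lateness -32
T3: 17→27, due 83, lateness -56
T1: 27→42, due 36, lateness 6
T7: 42→58, due 106, lateness -48
T9: 58→77, due 98, lateness -21
T2: 77→101, due 90, lateness 11
T8: 101→128, due 61, lateness 67
Maximum = 67.

67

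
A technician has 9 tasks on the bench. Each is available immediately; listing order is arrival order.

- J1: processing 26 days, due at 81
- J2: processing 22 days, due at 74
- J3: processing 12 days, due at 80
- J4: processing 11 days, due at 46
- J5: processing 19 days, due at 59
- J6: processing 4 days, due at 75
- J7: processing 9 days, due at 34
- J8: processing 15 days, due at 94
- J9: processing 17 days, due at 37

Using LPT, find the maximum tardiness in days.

LPT (decreasing processing time): J1 J2 J5 J9 J8 J3 J4 J7 J6.
J1: 0→26, due 81, tardiness 0
J2: 26→48, due 74, tardiness 0
J5: 48→67, due 59, tardiness 8
J9: 67→84, due 37, tardiness 47
J8: 84→99, due 94, tardiness 5
J3: 99→111, due 80, tardiness 31
J4: 111→122, due 46, tardiness 76
J7: 122→131, due 34, tardiness 97
J6: 131→135, due 75, tardiness 60
Maximum = 97.

97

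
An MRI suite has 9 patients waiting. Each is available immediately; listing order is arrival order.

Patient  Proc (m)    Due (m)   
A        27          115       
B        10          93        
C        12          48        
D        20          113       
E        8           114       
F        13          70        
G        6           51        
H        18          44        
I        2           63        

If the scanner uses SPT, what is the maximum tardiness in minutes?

25

SPT (increasing processing time): I G E B C F H D A.
I: 0→2, due 63, tardiness 0
G: 2→8, due 51, tardiness 0
E: 8→16, due 114, tardiness 0
B: 16→26, due 93, tardiness 0
C: 26→38, due 48, tardiness 0
F: 38→51, due 70, tardiness 0
H: 51→69, due 44, tardiness 25
D: 69→89, due 113, tardiness 0
A: 89→116, due 115, tardiness 1
Maximum = 25.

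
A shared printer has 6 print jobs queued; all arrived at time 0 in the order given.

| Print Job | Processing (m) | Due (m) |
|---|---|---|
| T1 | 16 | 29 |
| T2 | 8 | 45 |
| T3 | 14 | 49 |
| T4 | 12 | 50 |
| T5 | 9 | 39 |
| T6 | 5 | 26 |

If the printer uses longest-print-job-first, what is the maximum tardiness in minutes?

38

LPT (decreasing processing time): T1 T3 T4 T5 T2 T6.
T1: 0→16, due 29, tardiness 0
T3: 16→30, due 49, tardiness 0
T4: 30→42, due 50, tardiness 0
T5: 42→51, due 39, tardiness 12
T2: 51→59, due 45, tardiness 14
T6: 59→64, due 26, tardiness 38
Maximum = 38.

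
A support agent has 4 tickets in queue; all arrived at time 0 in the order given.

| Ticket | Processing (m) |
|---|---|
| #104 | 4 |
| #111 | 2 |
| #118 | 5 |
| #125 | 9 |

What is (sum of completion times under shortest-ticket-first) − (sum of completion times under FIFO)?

-2

SPT (increasing processing time): #111 #104 #118 #125.
#111: 0→2
#104: 2→6
#118: 6→11
#125: 11→20
Sum = 2+6+11+20 = 39.
FIFO (arrival order): #104 #111 #118 #125.
#104: 0→4
#111: 4→6
#118: 6→11
#125: 11→20
Sum = 4+6+11+20 = 41.
Difference = 39 − 41 = -2.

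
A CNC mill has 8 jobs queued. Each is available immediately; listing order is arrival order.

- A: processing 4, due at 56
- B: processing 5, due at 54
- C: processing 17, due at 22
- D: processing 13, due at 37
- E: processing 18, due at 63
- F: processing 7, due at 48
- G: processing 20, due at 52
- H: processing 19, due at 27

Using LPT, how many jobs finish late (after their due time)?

6

LPT (decreasing processing time): G H E C D F B A.
G: 0→20, due 52, tardiness 0
H: 20→39, due 27, tardiness 12
E: 39→57, due 63, tardiness 0
C: 57→74, due 22, tardiness 52
D: 74→87, due 37, tardiness 50
F: 87→94, due 48, tardiness 46
B: 94→99, due 54, tardiness 45
A: 99→103, due 56, tardiness 47
Late jobs: 6.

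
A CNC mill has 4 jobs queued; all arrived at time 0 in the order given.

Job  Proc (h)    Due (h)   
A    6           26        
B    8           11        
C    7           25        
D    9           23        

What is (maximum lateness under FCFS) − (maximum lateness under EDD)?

3

FIFO (arrival order): A B C D.
A: 0→6, due 26, lateness -20
B: 6→14, due 11, lateness 3
C: 14→21, due 25, lateness -4
D: 21→30, due 23, lateness 7
Maximum = 7.
EDD (increasing due date): B D C A.
B: 0→8, due 11, lateness -3
D: 8→17, due 23, lateness -6
C: 17→24, due 25, lateness -1
A: 24→30, due 26, lateness 4
Maximum = 4.
Difference = 7 − 4 = 3.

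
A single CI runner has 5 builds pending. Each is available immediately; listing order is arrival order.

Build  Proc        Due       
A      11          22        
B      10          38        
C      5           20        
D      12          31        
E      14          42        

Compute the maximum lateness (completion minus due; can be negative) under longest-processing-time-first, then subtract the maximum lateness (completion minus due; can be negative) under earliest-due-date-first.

LPT (decreasing processing time): E D A B C.
E: 0→14, due 42, lateness -28
D: 14→26, due 31, lateness -5
A: 26→37, due 22, lateness 15
B: 37→47, due 38, lateness 9
C: 47→52, due 20, lateness 32
Maximum = 32.
EDD (increasing due date): C A D B E.
C: 0→5, due 20, lateness -15
A: 5→16, due 22, lateness -6
D: 16→28, due 31, lateness -3
B: 28→38, due 38, lateness 0
E: 38→52, due 42, lateness 10
Maximum = 10.
Difference = 32 − 10 = 22.

22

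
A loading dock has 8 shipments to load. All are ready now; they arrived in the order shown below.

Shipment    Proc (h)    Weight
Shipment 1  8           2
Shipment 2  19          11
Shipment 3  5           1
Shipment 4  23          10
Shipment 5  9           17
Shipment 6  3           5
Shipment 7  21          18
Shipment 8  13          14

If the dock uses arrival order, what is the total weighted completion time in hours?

5316

FIFO (arrival order): Shipment 1 Shipment 2 Shipment 3 Shipment 4 Shipment 5 Shipment 6 Shipment 7 Shipment 8.
Shipment 1: finishes 8, weight 2, w·C = 16
Shipment 2: finishes 27, weight 11, w·C = 297
Shipment 3: finishes 32, weight 1, w·C = 32
Shipment 4: finishes 55, weight 10, w·C = 550
Shipment 5: finishes 64, weight 17, w·C = 1088
Shipment 6: finishes 67, weight 5, w·C = 335
Shipment 7: finishes 88, weight 18, w·C = 1584
Shipment 8: finishes 101, weight 14, w·C = 1414
Sum = 16+297+32+550+1088+335+1584+1414 = 5316.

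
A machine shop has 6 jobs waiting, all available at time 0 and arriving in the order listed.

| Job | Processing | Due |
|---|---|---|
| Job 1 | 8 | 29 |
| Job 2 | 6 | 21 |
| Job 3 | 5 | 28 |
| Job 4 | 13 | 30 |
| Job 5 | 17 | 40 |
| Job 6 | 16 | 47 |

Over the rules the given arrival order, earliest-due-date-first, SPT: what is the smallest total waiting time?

FIFO (arrival order): Job 1 Job 2 Job 3 Job 4 Job 5 Job 6.
Job 1: waits 0, runs 0→8
Job 2: waits 8, runs 8→14
Job 3: waits 14, runs 14→19
Job 4: waits 19, runs 19→32
Job 5: waits 32, runs 32→49
Job 6: waits 49, runs 49→65
Sum = 0+8+14+19+32+49 = 122.
EDD (increasing due date): Job 2 Job 3 Job 1 Job 4 Job 5 Job 6.
Job 2: waits 0, runs 0→6
Job 3: waits 6, runs 6→11
Job 1: waits 11, runs 11→19
Job 4: waits 19, runs 19→32
Job 5: waits 32, runs 32→49
Job 6: waits 49, runs 49→65
Sum = 0+6+11+19+32+49 = 117.
SPT (increasing processing time): Job 3 Job 2 Job 1 Job 4 Job 6 Job 5.
Job 3: waits 0, runs 0→5
Job 2: waits 5, runs 5→11
Job 1: waits 11, runs 11→19
Job 4: waits 19, runs 19→32
Job 6: waits 32, runs 32→48
Job 5: waits 48, runs 48→65
Sum = 0+5+11+19+32+48 = 115.
FIFO 122, EDD 117, SPT 115 → minimum 115.

115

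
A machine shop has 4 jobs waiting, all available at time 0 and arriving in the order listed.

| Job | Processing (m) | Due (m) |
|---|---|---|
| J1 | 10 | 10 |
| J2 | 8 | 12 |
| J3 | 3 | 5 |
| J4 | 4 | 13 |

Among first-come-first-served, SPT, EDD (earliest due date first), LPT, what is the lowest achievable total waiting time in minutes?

25

FIFO (arrival order): J1 J2 J3 J4.
J1: waits 0, runs 0→10
J2: waits 10, runs 10→18
J3: waits 18, runs 18→21
J4: waits 21, runs 21→25
Sum = 0+10+18+21 = 49.
SPT (increasing processing time): J3 J4 J2 J1.
J3: waits 0, runs 0→3
J4: waits 3, runs 3→7
J2: waits 7, runs 7→15
J1: waits 15, runs 15→25
Sum = 0+3+7+15 = 25.
EDD (increasing due date): J3 J1 J2 J4.
J3: waits 0, runs 0→3
J1: waits 3, runs 3→13
J2: waits 13, runs 13→21
J4: waits 21, runs 21→25
Sum = 0+3+13+21 = 37.
LPT (decreasing processing time): J1 J2 J4 J3.
J1: waits 0, runs 0→10
J2: waits 10, runs 10→18
J4: waits 18, runs 18→22
J3: waits 22, runs 22→25
Sum = 0+10+18+22 = 50.
FIFO 49, SPT 25, EDD 37, LPT 50 → minimum 25.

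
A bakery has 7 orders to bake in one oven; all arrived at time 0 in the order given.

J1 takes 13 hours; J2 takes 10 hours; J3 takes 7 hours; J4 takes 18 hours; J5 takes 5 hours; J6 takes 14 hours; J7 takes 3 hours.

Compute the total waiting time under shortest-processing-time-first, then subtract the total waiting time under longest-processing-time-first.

-138

SPT (increasing processing time): J7 J5 J3 J2 J1 J6 J4.
J7: waits 0, runs 0→3
J5: waits 3, runs 3→8
J3: waits 8, runs 8→15
J2: waits 15, runs 15→25
J1: waits 25, runs 25→38
J6: waits 38, runs 38→52
J4: waits 52, runs 52→70
Sum = 0+3+8+15+25+38+52 = 141.
LPT (decreasing processing time): J4 J6 J1 J2 J3 J5 J7.
J4: waits 0, runs 0→18
J6: waits 18, runs 18→32
J1: waits 32, runs 32→45
J2: waits 45, runs 45→55
J3: waits 55, runs 55→62
J5: waits 62, runs 62→67
J7: waits 67, runs 67→70
Sum = 0+18+32+45+55+62+67 = 279.
Difference = 141 − 279 = -138.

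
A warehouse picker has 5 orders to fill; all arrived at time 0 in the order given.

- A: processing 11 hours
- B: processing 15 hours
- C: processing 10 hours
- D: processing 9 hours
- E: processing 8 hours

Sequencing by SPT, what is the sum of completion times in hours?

SPT (increasing processing time): E D C A B.
E: 0→8
D: 8→17
C: 17→27
A: 27→38
B: 38→53
Sum = 8+17+27+38+53 = 143.

143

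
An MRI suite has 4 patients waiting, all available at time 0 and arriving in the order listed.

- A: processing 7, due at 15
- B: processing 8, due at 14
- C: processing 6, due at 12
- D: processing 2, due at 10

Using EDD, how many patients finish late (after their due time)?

EDD (increasing due date): D C B A.
D: 0→2, due 10, tardiness 0
C: 2→8, due 12, tardiness 0
B: 8→16, due 14, tardiness 2
A: 16→23, due 15, tardiness 8
Late patients: 2.

2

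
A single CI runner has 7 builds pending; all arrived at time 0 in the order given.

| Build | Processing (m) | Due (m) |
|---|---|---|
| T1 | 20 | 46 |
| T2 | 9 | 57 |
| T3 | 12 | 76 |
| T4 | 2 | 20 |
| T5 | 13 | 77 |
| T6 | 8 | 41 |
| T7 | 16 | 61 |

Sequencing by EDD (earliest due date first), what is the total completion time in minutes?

283

EDD (increasing due date): T4 T6 T1 T2 T7 T3 T5.
T4: 0→2
T6: 2→10
T1: 10→30
T2: 30→39
T7: 39→55
T3: 55→67
T5: 67→80
Sum = 2+10+30+39+55+67+80 = 283.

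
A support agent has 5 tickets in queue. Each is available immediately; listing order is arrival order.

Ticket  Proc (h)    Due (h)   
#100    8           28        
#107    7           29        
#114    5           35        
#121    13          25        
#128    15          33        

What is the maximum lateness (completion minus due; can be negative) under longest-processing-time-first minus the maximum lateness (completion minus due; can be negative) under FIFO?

LPT (decreasing processing time): #128 #121 #100 #107 #114.
#128: 0→15, due 33, lateness -18
#121: 15→28, due 25, lateness 3
#100: 28→36, due 28, lateness 8
#107: 36→43, due 29, lateness 14
#114: 43→48, due 35, lateness 13
Maximum = 14.
FIFO (arrival order): #100 #107 #114 #121 #128.
#100: 0→8, due 28, lateness -20
#107: 8→15, due 29, lateness -14
#114: 15→20, due 35, lateness -15
#121: 20→33, due 25, lateness 8
#128: 33→48, due 33, lateness 15
Maximum = 15.
Difference = 14 − 15 = -1.

-1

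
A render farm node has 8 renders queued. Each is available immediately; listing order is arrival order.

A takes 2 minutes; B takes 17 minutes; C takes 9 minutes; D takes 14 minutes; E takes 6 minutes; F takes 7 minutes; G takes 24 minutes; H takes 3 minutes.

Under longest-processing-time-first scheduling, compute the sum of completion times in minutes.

LPT (decreasing processing time): G B D C F E H A.
G: 0→24
B: 24→41
D: 41→55
C: 55→64
F: 64→71
E: 71→77
H: 77→80
A: 80→82
Sum = 24+41+55+64+71+77+80+82 = 494.

494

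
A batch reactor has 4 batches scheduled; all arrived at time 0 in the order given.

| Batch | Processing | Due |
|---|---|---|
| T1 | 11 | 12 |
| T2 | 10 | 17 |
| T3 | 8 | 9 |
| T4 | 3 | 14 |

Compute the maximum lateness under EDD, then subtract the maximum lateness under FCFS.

EDD (increasing due date): T3 T1 T4 T2.
T3: 0→8, due 9, lateness -1
T1: 8→19, due 12, lateness 7
T4: 19→22, due 14, lateness 8
T2: 22→32, due 17, lateness 15
Maximum = 15.
FIFO (arrival order): T1 T2 T3 T4.
T1: 0→11, due 12, lateness -1
T2: 11→21, due 17, lateness 4
T3: 21→29, due 9, lateness 20
T4: 29→32, due 14, lateness 18
Maximum = 20.
Difference = 15 − 20 = -5.

-5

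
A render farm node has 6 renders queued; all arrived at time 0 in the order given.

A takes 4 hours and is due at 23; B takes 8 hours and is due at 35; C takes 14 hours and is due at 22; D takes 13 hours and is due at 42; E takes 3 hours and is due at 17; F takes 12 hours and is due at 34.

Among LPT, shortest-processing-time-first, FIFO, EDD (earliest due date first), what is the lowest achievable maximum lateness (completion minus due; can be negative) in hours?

12

LPT (decreasing processing time): C D F B A E.
C: 0→14, due 22, lateness -8
D: 14→27, due 42, lateness -15
F: 27→39, due 34, lateness 5
B: 39→47, due 35, lateness 12
A: 47→51, due 23, lateness 28
E: 51→54, due 17, lateness 37
Maximum = 37.
SPT (increasing processing time): E A B F D C.
E: 0→3, due 17, lateness -14
A: 3→7, due 23, lateness -16
B: 7→15, due 35, lateness -20
F: 15→27, due 34, lateness -7
D: 27→40, due 42, lateness -2
C: 40→54, due 22, lateness 32
Maximum = 32.
FIFO (arrival order): A B C D E F.
A: 0→4, due 23, lateness -19
B: 4→12, due 35, lateness -23
C: 12→26, due 22, lateness 4
D: 26→39, due 42, lateness -3
E: 39→42, due 17, lateness 25
F: 42→54, due 34, lateness 20
Maximum = 25.
EDD (increasing due date): E C A F B D.
E: 0→3, due 17, lateness -14
C: 3→17, due 22, lateness -5
A: 17→21, due 23, lateness -2
F: 21→33, due 34, lateness -1
B: 33→41, due 35, lateness 6
D: 41→54, due 42, lateness 12
Maximum = 12.
LPT 37, SPT 32, FIFO 25, EDD 12 → minimum 12.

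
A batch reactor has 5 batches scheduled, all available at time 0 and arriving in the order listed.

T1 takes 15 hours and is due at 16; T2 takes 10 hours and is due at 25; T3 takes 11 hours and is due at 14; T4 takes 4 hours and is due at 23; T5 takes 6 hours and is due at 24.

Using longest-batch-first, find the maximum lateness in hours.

LPT (decreasing processing time): T1 T3 T2 T5 T4.
T1: 0→15, due 16, lateness -1
T3: 15→26, due 14, lateness 12
T2: 26→36, due 25, lateness 11
T5: 36→42, due 24, lateness 18
T4: 42→46, due 23, lateness 23
Maximum = 23.

23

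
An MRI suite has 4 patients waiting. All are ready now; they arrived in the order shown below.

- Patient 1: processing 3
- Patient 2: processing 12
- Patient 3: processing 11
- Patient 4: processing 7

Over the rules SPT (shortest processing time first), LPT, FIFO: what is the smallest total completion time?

67

SPT (increasing processing time): Patient 1 Patient 4 Patient 3 Patient 2.
Patient 1: 0→3
Patient 4: 3→10
Patient 3: 10→21
Patient 2: 21→33
Sum = 3+10+21+33 = 67.
LPT (decreasing processing time): Patient 2 Patient 3 Patient 4 Patient 1.
Patient 2: 0→12
Patient 3: 12→23
Patient 4: 23→30
Patient 1: 30→33
Sum = 12+23+30+33 = 98.
FIFO (arrival order): Patient 1 Patient 2 Patient 3 Patient 4.
Patient 1: 0→3
Patient 2: 3→15
Patient 3: 15→26
Patient 4: 26→33
Sum = 3+15+26+33 = 77.
SPT 67, LPT 98, FIFO 77 → minimum 67.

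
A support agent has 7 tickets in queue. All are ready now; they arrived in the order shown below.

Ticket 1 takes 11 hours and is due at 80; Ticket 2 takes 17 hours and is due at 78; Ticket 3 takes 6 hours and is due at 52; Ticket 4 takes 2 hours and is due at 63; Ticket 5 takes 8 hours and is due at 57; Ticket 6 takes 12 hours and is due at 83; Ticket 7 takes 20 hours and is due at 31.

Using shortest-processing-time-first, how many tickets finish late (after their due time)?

1

SPT (increasing processing time): Ticket 4 Ticket 3 Ticket 5 Ticket 1 Ticket 6 Ticket 2 Ticket 7.
Ticket 4: 0→2, due 63, tardiness 0
Ticket 3: 2→8, due 52, tardiness 0
Ticket 5: 8→16, due 57, tardiness 0
Ticket 1: 16→27, due 80, tardiness 0
Ticket 6: 27→39, due 83, tardiness 0
Ticket 2: 39→56, due 78, tardiness 0
Ticket 7: 56→76, due 31, tardiness 45
Late tickets: 1.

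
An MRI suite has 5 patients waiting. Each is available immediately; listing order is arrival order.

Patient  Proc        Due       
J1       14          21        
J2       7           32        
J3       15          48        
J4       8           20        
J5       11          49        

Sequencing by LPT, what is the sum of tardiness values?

59

LPT (decreasing processing time): J3 J1 J5 J4 J2.
J3: 0→15, due 48, tardiness 0
J1: 15→29, due 21, tardiness 8
J5: 29→40, due 49, tardiness 0
J4: 40→48, due 20, tardiness 28
J2: 48→55, due 32, tardiness 23
Sum = 0+8+0+28+23 = 59.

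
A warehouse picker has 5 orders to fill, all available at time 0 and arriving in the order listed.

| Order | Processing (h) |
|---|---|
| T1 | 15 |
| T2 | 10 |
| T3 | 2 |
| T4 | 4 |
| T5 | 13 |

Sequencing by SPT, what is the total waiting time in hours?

53

SPT (increasing processing time): T3 T4 T2 T5 T1.
T3: waits 0, runs 0→2
T4: waits 2, runs 2→6
T2: waits 6, runs 6→16
T5: waits 16, runs 16→29
T1: waits 29, runs 29→44
Sum = 0+2+6+16+29 = 53.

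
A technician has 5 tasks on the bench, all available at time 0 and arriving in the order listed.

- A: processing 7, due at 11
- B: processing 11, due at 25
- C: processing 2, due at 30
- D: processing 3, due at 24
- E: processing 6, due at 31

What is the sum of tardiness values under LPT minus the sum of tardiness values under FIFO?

10

LPT (decreasing processing time): B A E D C.
B: 0→11, due 25, tardiness 0
A: 11→18, due 11, tardiness 7
E: 18→24, due 31, tardiness 0
D: 24→27, due 24, tardiness 3
C: 27→29, due 30, tardiness 0
Sum = 0+7+0+3+0 = 10.
FIFO (arrival order): A B C D E.
A: 0→7, due 11, tardiness 0
B: 7→18, due 25, tardiness 0
C: 18→20, due 30, tardiness 0
D: 20→23, due 24, tardiness 0
E: 23→29, due 31, tardiness 0
Sum = 0+0+0+0+0 = 0.
Difference = 10 − 0 = 10.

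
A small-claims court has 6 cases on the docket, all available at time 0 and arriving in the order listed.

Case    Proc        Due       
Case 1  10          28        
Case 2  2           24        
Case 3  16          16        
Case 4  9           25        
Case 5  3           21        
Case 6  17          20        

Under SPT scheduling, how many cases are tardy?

2

SPT (increasing processing time): Case 2 Case 5 Case 4 Case 1 Case 3 Case 6.
Case 2: 0→2, due 24, tardiness 0
Case 5: 2→5, due 21, tardiness 0
Case 4: 5→14, due 25, tardiness 0
Case 1: 14→24, due 28, tardiness 0
Case 3: 24→40, due 16, tardiness 24
Case 6: 40→57, due 20, tardiness 37
Late cases: 2.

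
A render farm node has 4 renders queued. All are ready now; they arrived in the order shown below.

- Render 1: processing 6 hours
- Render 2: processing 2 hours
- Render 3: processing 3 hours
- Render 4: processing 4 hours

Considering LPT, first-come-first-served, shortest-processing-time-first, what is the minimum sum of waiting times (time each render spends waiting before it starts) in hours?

LPT (decreasing processing time): Render 1 Render 4 Render 3 Render 2.
Render 1: waits 0, runs 0→6
Render 4: waits 6, runs 6→10
Render 3: waits 10, runs 10→13
Render 2: waits 13, runs 13→15
Sum = 0+6+10+13 = 29.
FIFO (arrival order): Render 1 Render 2 Render 3 Render 4.
Render 1: waits 0, runs 0→6
Render 2: waits 6, runs 6→8
Render 3: waits 8, runs 8→11
Render 4: waits 11, runs 11→15
Sum = 0+6+8+11 = 25.
SPT (increasing processing time): Render 2 Render 3 Render 4 Render 1.
Render 2: waits 0, runs 0→2
Render 3: waits 2, runs 2→5
Render 4: waits 5, runs 5→9
Render 1: waits 9, runs 9→15
Sum = 0+2+5+9 = 16.
LPT 29, FIFO 25, SPT 16 → minimum 16.

16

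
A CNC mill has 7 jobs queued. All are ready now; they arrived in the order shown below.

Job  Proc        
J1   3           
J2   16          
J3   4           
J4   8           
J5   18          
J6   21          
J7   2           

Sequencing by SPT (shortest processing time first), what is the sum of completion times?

SPT (increasing processing time): J7 J1 J3 J4 J2 J5 J6.
J7: 0→2
J1: 2→5
J3: 5→9
J4: 9→17
J2: 17→33
J5: 33→51
J6: 51→72
Sum = 2+5+9+17+33+51+72 = 189.

189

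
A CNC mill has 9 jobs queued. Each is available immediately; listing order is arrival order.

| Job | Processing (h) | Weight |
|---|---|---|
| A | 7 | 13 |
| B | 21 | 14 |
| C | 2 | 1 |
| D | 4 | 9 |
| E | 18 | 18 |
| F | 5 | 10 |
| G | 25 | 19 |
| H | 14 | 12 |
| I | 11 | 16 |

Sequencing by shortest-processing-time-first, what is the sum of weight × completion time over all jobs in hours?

SPT (increasing processing time): C D F A I H E B G.
C: finishes 2, weight 1, w·C = 2
D: finishes 6, weight 9, w·C = 54
F: finishes 11, weight 10, w·C = 110
A: finishes 18, weight 13, w·C = 234
I: finishes 29, weight 16, w·C = 464
H: finishes 43, weight 12, w·C = 516
E: finishes 61, weight 18, w·C = 1098
B: finishes 82, weight 14, w·C = 1148
G: finishes 107, weight 19, w·C = 2033
Sum = 2+54+110+234+464+516+1098+1148+2033 = 5659.

5659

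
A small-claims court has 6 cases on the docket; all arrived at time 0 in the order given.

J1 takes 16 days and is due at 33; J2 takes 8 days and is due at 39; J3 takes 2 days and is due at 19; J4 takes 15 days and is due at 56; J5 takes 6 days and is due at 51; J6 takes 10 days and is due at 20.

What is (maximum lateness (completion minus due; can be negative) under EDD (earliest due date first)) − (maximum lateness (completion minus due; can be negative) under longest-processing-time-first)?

EDD (increasing due date): J3 J6 J1 J2 J5 J4.
J3: 0→2, due 19, lateness -17
J6: 2→12, due 20, lateness -8
J1: 12→28, due 33, lateness -5
J2: 28→36, due 39, lateness -3
J5: 36→42, due 51, lateness -9
J4: 42→57, due 56, lateness 1
Maximum = 1.
LPT (decreasing processing time): J1 J4 J6 J2 J5 J3.
J1: 0→16, due 33, lateness -17
J4: 16→31, due 56, lateness -25
J6: 31→41, due 20, lateness 21
J2: 41→49, due 39, lateness 10
J5: 49→55, due 51, lateness 4
J3: 55→57, due 19, lateness 38
Maximum = 38.
Difference = 1 − 38 = -37.

-37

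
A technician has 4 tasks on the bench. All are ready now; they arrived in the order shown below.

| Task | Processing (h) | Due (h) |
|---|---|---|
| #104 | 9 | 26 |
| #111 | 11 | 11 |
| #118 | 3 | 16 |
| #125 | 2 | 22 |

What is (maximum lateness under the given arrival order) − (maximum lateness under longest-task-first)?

FIFO (arrival order): #104 #111 #118 #125.
#104: 0→9, due 26, lateness -17
#111: 9→20, due 11, lateness 9
#118: 20→23, due 16, lateness 7
#125: 23→25, due 22, lateness 3
Maximum = 9.
LPT (decreasing processing time): #111 #104 #118 #125.
#111: 0→11, due 11, lateness 0
#104: 11→20, due 26, lateness -6
#118: 20→23, due 16, lateness 7
#125: 23→25, due 22, lateness 3
Maximum = 7.
Difference = 9 − 7 = 2.

2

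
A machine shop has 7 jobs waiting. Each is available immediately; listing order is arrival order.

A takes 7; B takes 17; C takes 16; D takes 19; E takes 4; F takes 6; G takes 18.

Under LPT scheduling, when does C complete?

LPT (decreasing processing time): D G B C A F E.
D: 0→19
G: 19→37
B: 37→54
C: 54→70

70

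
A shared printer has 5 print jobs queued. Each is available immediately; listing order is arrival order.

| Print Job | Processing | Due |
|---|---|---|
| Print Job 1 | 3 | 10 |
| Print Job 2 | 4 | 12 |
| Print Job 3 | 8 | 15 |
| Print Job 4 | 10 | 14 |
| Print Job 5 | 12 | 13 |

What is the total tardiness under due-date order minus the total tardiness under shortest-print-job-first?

8

EDD (increasing due date): Print Job 1 Print Job 2 Print Job 5 Print Job 4 Print Job 3.
Print Job 1: 0→3, due 10, tardiness 0
Print Job 2: 3→7, due 12, tardiness 0
Print Job 5: 7→19, due 13, tardiness 6
Print Job 4: 19→29, due 14, tardiness 15
Print Job 3: 29→37, due 15, tardiness 22
Sum = 0+0+6+15+22 = 43.
SPT (increasing processing time): Print Job 1 Print Job 2 Print Job 3 Print Job 4 Print Job 5.
Print Job 1: 0→3, due 10, tardiness 0
Print Job 2: 3→7, due 12, tardiness 0
Print Job 3: 7→15, due 15, tardiness 0
Print Job 4: 15→25, due 14, tardiness 11
Print Job 5: 25→37, due 13, tardiness 24
Sum = 0+0+0+11+24 = 35.
Difference = 43 − 35 = 8.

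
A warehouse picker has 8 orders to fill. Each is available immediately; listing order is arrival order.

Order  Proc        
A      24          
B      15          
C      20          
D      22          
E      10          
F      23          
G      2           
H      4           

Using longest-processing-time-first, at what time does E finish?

LPT (decreasing processing time): A F D C B E H G.
A: 0→24
F: 24→47
D: 47→69
C: 69→89
B: 89→104
E: 104→114

114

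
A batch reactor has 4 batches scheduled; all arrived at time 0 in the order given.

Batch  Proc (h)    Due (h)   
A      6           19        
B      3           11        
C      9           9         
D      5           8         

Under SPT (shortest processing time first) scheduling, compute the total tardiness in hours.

SPT (increasing processing time): B D A C.
B: 0→3, due 11, tardiness 0
D: 3→8, due 8, tardiness 0
A: 8→14, due 19, tardiness 0
C: 14→23, due 9, tardiness 14
Sum = 0+0+0+14 = 14.

14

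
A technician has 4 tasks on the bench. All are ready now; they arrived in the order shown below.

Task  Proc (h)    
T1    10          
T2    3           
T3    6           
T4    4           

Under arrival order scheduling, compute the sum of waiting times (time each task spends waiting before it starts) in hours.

FIFO (arrival order): T1 T2 T3 T4.
T1: waits 0, runs 0→10
T2: waits 10, runs 10→13
T3: waits 13, runs 13→19
T4: waits 19, runs 19→23
Sum = 0+10+13+19 = 42.

42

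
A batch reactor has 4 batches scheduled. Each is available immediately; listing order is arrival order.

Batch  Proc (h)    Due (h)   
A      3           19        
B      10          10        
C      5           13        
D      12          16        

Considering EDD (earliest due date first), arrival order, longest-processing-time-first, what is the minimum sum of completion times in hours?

EDD (increasing due date): B C D A.
B: 0→10
C: 10→15
D: 15→27
A: 27→30
Sum = 10+15+27+30 = 82.
FIFO (arrival order): A B C D.
A: 0→3
B: 3→13
C: 13→18
D: 18→30
Sum = 3+13+18+30 = 64.
LPT (decreasing processing time): D B C A.
D: 0→12
B: 12→22
C: 22→27
A: 27→30
Sum = 12+22+27+30 = 91.
EDD 82, FIFO 64, LPT 91 → minimum 64.

64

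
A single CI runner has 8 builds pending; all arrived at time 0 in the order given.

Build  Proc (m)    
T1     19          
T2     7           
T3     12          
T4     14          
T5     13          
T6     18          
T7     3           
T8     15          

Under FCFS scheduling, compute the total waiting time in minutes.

FIFO (arrival order): T1 T2 T3 T4 T5 T6 T7 T8.
T1: waits 0, runs 0→19
T2: waits 19, runs 19→26
T3: waits 26, runs 26→38
T4: waits 38, runs 38→52
T5: waits 52, runs 52→65
T6: waits 65, runs 65→83
T7: waits 83, runs 83→86
T8: waits 86, runs 86→101
Sum = 0+19+26+38+52+65+83+86 = 369.

369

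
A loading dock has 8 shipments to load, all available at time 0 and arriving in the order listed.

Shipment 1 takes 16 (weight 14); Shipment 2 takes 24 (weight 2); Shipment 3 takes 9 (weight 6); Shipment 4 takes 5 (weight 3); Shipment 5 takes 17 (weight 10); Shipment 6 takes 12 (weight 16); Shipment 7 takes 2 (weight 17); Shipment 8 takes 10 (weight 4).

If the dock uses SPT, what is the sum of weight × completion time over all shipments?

SPT (increasing processing time): Shipment 7 Shipment 4 Shipment 3 Shipment 8 Shipment 6 Shipment 1 Shipment 5 Shipment 2.
Shipment 7: finishes 2, weight 17, w·C = 34
Shipment 4: finishes 7, weight 3, w·C = 21
Shipment 3: finishes 16, weight 6, w·C = 96
Shipment 8: finishes 26, weight 4, w·C = 104
Shipment 6: finishes 38, weight 16, w·C = 608
Shipment 1: finishes 54, weight 14, w·C = 756
Shipment 5: finishes 71, weight 10, w·C = 710
Shipment 2: finishes 95, weight 2, w·C = 190
Sum = 34+21+96+104+608+756+710+190 = 2519.

2519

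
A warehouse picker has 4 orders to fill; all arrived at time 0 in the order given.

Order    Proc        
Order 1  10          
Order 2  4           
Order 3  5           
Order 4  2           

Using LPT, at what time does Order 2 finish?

LPT (decreasing processing time): Order 1 Order 3 Order 2 Order 4.
Order 1: 0→10
Order 3: 10→15
Order 2: 15→19

19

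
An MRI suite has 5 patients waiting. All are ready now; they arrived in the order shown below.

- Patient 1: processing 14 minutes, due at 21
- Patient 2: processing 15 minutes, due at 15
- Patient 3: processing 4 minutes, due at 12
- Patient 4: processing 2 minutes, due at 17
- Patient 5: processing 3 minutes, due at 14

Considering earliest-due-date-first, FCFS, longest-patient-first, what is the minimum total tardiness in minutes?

EDD (increasing due date): Patient 3 Patient 5 Patient 2 Patient 4 Patient 1.
Patient 3: 0→4, due 12, tardiness 0
Patient 5: 4→7, due 14, tardiness 0
Patient 2: 7→22, due 15, tardiness 7
Patient 4: 22→24, due 17, tardiness 7
Patient 1: 24→38, due 21, tardiness 17
Sum = 0+0+7+7+17 = 31.
FIFO (arrival order): Patient 1 Patient 2 Patient 3 Patient 4 Patient 5.
Patient 1: 0→14, due 21, tardiness 0
Patient 2: 14→29, due 15, tardiness 14
Patient 3: 29→33, due 12, tardiness 21
Patient 4: 33→35, due 17, tardiness 18
Patient 5: 35→38, due 14, tardiness 24
Sum = 0+14+21+18+24 = 77.
LPT (decreasing processing time): Patient 2 Patient 1 Patient 3 Patient 5 Patient 4.
Patient 2: 0→15, due 15, tardiness 0
Patient 1: 15→29, due 21, tardiness 8
Patient 3: 29→33, due 12, tardiness 21
Patient 5: 33→36, due 14, tardiness 22
Patient 4: 36→38, due 17, tardiness 21
Sum = 0+8+21+22+21 = 72.
EDD 31, FIFO 77, LPT 72 → minimum 31.

31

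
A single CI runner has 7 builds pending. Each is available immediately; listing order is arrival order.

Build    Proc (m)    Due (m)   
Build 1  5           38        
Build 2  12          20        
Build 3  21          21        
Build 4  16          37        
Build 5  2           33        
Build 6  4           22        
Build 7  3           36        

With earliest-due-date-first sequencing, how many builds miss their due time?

EDD (increasing due date): Build 2 Build 3 Build 6 Build 5 Build 7 Build 4 Build 1.
Build 2: 0→12, due 20, tardiness 0
Build 3: 12→33, due 21, tardiness 12
Build 6: 33→37, due 22, tardiness 15
Build 5: 37→39, due 33, tardiness 6
Build 7: 39→42, due 36, tardiness 6
Build 4: 42→58, due 37, tardiness 21
Build 1: 58→63, due 38, tardiness 25
Late builds: 6.

6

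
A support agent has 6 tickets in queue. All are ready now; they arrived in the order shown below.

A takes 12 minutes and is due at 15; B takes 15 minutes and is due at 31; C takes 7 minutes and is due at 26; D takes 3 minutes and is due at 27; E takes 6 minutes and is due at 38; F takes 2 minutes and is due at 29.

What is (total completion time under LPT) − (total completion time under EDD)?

43

LPT (decreasing processing time): B A C E D F.
B: 0→15
A: 15→27
C: 27→34
E: 34→40
D: 40→43
F: 43→45
Sum = 15+27+34+40+43+45 = 204.
EDD (increasing due date): A C D F B E.
A: 0→12
C: 12→19
D: 19→22
F: 22→24
B: 24→39
E: 39→45
Sum = 12+19+22+24+39+45 = 161.
Difference = 204 − 161 = 43.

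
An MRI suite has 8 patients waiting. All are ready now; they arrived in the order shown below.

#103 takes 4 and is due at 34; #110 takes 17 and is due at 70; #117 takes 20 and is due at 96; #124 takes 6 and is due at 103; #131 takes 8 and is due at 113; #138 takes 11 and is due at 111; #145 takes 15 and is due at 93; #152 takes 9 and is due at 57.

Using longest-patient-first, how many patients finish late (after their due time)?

LPT (decreasing processing time): #117 #110 #145 #138 #152 #131 #124 #103.
#117: 0→20, due 96, tardiness 0
#110: 20→37, due 70, tardiness 0
#145: 37→52, due 93, tardiness 0
#138: 52→63, due 111, tardiness 0
#152: 63→72, due 57, tardiness 15
#131: 72→80, due 113, tardiness 0
#124: 80→86, due 103, tardiness 0
#103: 86→90, due 34, tardiness 56
Late patients: 2.

2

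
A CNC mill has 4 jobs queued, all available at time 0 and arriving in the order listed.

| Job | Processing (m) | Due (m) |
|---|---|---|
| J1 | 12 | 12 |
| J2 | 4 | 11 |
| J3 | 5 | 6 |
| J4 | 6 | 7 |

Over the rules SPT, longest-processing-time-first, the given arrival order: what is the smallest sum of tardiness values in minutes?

SPT (increasing processing time): J2 J3 J4 J1.
J2: 0→4, due 11, tardiness 0
J3: 4→9, due 6, tardiness 3
J4: 9→15, due 7, tardiness 8
J1: 15→27, due 12, tardiness 15
Sum = 0+3+8+15 = 26.
LPT (decreasing processing time): J1 J4 J3 J2.
J1: 0→12, due 12, tardiness 0
J4: 12→18, due 7, tardiness 11
J3: 18→23, due 6, tardiness 17
J2: 23→27, due 11, tardiness 16
Sum = 0+11+17+16 = 44.
FIFO (arrival order): J1 J2 J3 J4.
J1: 0→12, due 12, tardiness 0
J2: 12→16, due 11, tardiness 5
J3: 16→21, due 6, tardiness 15
J4: 21→27, due 7, tardiness 20
Sum = 0+5+15+20 = 40.
SPT 26, LPT 44, FIFO 40 → minimum 26.

26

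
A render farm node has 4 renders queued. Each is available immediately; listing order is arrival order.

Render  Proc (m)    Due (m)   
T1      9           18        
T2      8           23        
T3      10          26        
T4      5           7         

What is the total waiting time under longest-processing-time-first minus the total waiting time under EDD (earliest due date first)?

LPT (decreasing processing time): T3 T1 T2 T4.
T3: waits 0, runs 0→10
T1: waits 10, runs 10→19
T2: waits 19, runs 19→27
T4: waits 27, runs 27→32
Sum = 0+10+19+27 = 56.
EDD (increasing due date): T4 T1 T2 T3.
T4: waits 0, runs 0→5
T1: waits 5, runs 5→14
T2: waits 14, runs 14→22
T3: waits 22, runs 22→32
Sum = 0+5+14+22 = 41.
Difference = 56 − 41 = 15.

15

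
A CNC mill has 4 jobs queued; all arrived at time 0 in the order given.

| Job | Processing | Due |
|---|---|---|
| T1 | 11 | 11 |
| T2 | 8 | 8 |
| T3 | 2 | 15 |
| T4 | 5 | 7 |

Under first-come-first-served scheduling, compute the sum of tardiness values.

36

FIFO (arrival order): T1 T2 T3 T4.
T1: 0→11, due 11, tardiness 0
T2: 11→19, due 8, tardiness 11
T3: 19→21, due 15, tardiness 6
T4: 21→26, due 7, tardiness 19
Sum = 0+11+6+19 = 36.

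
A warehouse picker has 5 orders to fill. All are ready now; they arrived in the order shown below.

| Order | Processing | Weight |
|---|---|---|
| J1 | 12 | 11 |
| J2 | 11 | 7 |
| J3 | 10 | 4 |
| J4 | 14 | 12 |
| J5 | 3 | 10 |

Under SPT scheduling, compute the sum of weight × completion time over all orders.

1246

SPT (increasing processing time): J5 J3 J2 J1 J4.
J5: finishes 3, weight 10, w·C = 30
J3: finishes 13, weight 4, w·C = 52
J2: finishes 24, weight 7, w·C = 168
J1: finishes 36, weight 11, w·C = 396
J4: finishes 50, weight 12, w·C = 600
Sum = 30+52+168+396+600 = 1246.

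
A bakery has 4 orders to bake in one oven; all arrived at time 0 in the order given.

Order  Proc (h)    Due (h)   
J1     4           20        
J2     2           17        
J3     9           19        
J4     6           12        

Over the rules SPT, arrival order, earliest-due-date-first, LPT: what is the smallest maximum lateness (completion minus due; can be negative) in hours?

1

SPT (increasing processing time): J2 J1 J4 J3.
J2: 0→2, due 17, lateness -15
J1: 2→6, due 20, lateness -14
J4: 6→12, due 12, lateness 0
J3: 12→21, due 19, lateness 2
Maximum = 2.
FIFO (arrival order): J1 J2 J3 J4.
J1: 0→4, due 20, lateness -16
J2: 4→6, due 17, lateness -11
J3: 6→15, due 19, lateness -4
J4: 15→21, due 12, lateness 9
Maximum = 9.
EDD (increasing due date): J4 J2 J3 J1.
J4: 0→6, due 12, lateness -6
J2: 6→8, due 17, lateness -9
J3: 8→17, due 19, lateness -2
J1: 17→21, due 20, lateness 1
Maximum = 1.
LPT (decreasing processing time): J3 J4 J1 J2.
J3: 0→9, due 19, lateness -10
J4: 9→15, due 12, lateness 3
J1: 15→19, due 20, lateness -1
J2: 19→21, due 17, lateness 4
Maximum = 4.
SPT 2, FIFO 9, EDD 1, LPT 4 → minimum 1.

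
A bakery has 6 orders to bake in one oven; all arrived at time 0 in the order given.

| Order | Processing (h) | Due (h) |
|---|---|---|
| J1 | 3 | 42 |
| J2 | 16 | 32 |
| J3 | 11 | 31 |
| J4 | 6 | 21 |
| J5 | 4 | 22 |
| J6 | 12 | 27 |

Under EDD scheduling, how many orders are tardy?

EDD (increasing due date): J4 J5 J6 J3 J2 J1.
J4: 0→6, due 21, tardiness 0
J5: 6→10, due 22, tardiness 0
J6: 10→22, due 27, tardiness 0
J3: 22→33, due 31, tardiness 2
J2: 33→49, due 32, tardiness 17
J1: 49→52, due 42, tardiness 10
Late orders: 3.

3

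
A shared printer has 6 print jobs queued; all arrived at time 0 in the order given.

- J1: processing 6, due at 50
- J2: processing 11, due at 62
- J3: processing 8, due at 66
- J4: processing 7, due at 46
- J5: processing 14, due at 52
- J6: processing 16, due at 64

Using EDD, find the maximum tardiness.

0

EDD (increasing due date): J4 J1 J5 J2 J6 J3.
J4: 0→7, due 46, tardiness 0
J1: 7→13, due 50, tardiness 0
J5: 13→27, due 52, tardiness 0
J2: 27→38, due 62, tardiness 0
J6: 38→54, due 64, tardiness 0
J3: 54→62, due 66, tardiness 0
Maximum = 0.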